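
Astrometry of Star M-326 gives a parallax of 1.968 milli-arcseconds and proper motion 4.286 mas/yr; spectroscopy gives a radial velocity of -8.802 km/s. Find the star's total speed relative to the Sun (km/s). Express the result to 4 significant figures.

13.57 km/s

d = 1/p = 1/0.001968″ = 508.13 pc.
μ = 4.286 mas/yr = 0.004286 ″/yr.
v_t = 4.740 μ d = 4.740 × 0.004286 × 508.13 = 10.323 km/s.
v = √(v_r² + v_t²) = √((-8.802)² + 10.323²) = √184.04 = 13.566 km/s.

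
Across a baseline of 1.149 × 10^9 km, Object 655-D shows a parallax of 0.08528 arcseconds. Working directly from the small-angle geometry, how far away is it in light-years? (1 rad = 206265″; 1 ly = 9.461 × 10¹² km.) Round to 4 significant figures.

293.7 ly

θ = 0.08528″ = 0.08528/206265 = 4.1345 × 10^-7 rad.
d = B/θ = (1.149 × 10^9) / (4.1345 × 10^-7) = 2.7791 × 10^15 km = (2.7791 × 10^15) / (9.461 × 10^12) ly = 293.74 ly.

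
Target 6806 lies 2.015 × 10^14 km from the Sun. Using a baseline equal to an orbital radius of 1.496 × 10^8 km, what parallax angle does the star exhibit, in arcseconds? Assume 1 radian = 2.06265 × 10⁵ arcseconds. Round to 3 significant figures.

0.153 arcsec

θ ≈ B/d = (1.496 × 10^8) / (2.015 × 10^14) = 7.4243 × 10^-7 rad.
In arcseconds: 7.4243 × 10^-7 × 206265 = 0.15314″.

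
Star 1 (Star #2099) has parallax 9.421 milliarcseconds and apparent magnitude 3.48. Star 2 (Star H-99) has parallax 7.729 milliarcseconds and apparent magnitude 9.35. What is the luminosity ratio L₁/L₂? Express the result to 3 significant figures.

L₁/L₂ = 150

d₁ = 1/p₁ = 1/0.009421″ = 106.15 pc; d₂ = 1/p₂ = 1/0.007729″ = 129.38 pc.
M₁ = m₁ − 5 log₁₀ d₁ + 5 = 3.48 − 10.1296 + 5 = -1.6496.
M₂ = 9.35 − 10.5593 + 5 = 3.7907.
L₁/L₂ = 10^(0.4(M₂ − M₁)) = 10^(0.4 × 5.4403) = 10^2.17612 = 150.01.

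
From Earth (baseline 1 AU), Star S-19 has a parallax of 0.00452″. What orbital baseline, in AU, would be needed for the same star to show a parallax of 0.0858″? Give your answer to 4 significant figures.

18.98 AU

Parallax scales linearly with baseline: p ∝ B, so B = p_target / p_Earth × 1 AU.
B = 0.0858 / 0.00452 = 18.982 AU.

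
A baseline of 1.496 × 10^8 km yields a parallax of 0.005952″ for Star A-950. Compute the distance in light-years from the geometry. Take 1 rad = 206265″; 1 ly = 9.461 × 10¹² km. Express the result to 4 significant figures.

548.0 ly

θ = 0.005952″ = 0.005952/206265 = 2.8856 × 10^-8 rad.
d = B/θ = (1.496 × 10^8) / (2.8856 × 10^-8) = 5.1844 × 10^15 km = (5.1844 × 10^15) / (9.461 × 10^12) ly = 547.98 ly.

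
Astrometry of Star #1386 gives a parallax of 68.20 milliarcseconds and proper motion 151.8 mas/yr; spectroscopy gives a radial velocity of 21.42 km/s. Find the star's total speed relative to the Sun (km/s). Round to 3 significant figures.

d = 1/p = 1/0.06820″ = 14.663 pc.
μ = 151.8 mas/yr = 0.1518 ″/yr.
v_t = 4.740 μ d = 4.740 × 0.1518 × 14.663 = 10.55 km/s.
v = √(v_r² + v_t²) = √(21.42² + 10.55²) = √570.119 = 23.877 km/s.

23.9 km/s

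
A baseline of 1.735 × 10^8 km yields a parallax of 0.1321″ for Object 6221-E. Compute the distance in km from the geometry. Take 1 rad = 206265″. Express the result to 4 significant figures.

2.709 × 10^14 km

θ = 0.1321″ = 0.1321/206265 = 6.4044 × 10^-7 rad.
d = B/θ = (1.735 × 10^8) / (6.4044 × 10^-7) = 2.7091 × 10^14 km.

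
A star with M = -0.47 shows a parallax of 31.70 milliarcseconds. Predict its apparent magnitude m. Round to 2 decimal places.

m = 2.02

d = 1/p = 1/0.03170″ = 31.546 pc.
m − M = 5 log₁₀ d − 5 = 5 log₁₀(31.546) − 5 = 7.4947 − 5 = 2.4947.
m = M + (m − M) = -0.47 + 2.4947 = 2.02.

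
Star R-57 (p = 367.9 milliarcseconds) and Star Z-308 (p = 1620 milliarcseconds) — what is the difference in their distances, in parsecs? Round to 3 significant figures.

2.10 pc

d_A = 1/0.3679″ = 2.7181 pc; d_B = 1/1.620″ = 0.61728 pc.
|d_B − d_A| = |0.61728 − 2.7181| = 2.1008 pc.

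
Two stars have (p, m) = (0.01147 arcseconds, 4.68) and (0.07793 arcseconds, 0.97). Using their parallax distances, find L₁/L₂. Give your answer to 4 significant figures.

L₁/L₂ = 1.515

d₁ = 1/p₁ = 1/0.01147″ = 87.184 pc; d₂ = 1/p₂ = 1/0.07793″ = 12.832 pc.
M₁ = m₁ − 5 log₁₀ d₁ + 5 = 4.68 − 9.7022 + 5 = -0.0222.
M₂ = 0.97 − 5.5415 + 5 = 0.4285.
L₁/L₂ = 10^(0.4(M₂ − M₁)) = 10^(0.4 × 0.4507) = 10^0.18028 = 1.5145.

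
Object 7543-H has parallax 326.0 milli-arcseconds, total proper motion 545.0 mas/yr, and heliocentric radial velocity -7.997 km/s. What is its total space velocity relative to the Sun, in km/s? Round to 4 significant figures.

d = 1/p = 1/0.3260″ = 3.0675 pc.
μ = 545.0 mas/yr = 0.5450 ″/yr.
v_t = 4.740 μ d = 4.740 × 0.5450 × 3.0675 = 7.9243 km/s.
v = √(v_r² + v_t²) = √((-7.997)² + 7.9243²) = √126.747 = 11.258 km/s.

11.26 km/s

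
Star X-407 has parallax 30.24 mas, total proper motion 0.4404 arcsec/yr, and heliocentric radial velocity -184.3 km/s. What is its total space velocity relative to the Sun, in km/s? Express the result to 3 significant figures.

197 km/s

d = 1/p = 1/0.03024″ = 33.069 pc.
v_t = 4.740 μ d = 4.740 × 0.4404 × 33.069 = 69.031 km/s.
v = √(v_r² + v_t²) = √((-184.3)² + 69.031²) = √38731.8 = 196.8 km/s.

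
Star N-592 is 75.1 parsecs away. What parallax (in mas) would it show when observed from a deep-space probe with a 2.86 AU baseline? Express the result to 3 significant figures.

38.1 mas

p (arcsec) = B (AU) / d (pc).
p = 2.86 / 75.1 = 0.038083 arcsec = 38.083 mas.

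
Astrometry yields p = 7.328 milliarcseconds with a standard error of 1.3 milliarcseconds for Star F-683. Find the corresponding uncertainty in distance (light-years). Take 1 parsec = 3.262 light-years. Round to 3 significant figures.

79.0 ly

d = 1/p, so σ_d = σ_p / p².
σ_d = 0.00130 / (0.007328)² = 0.00130 / 0.0000537 = 24.209 pc = 24.209 × 3.262 ly = 78.97 ly.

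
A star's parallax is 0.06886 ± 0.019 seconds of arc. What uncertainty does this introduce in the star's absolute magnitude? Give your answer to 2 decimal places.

σ_M = 0.60 mag

M = m − 5 log₁₀ d + 5 = m + 5 log₁₀ p + 5, so ∂M/∂p = 5/(p ln 10).
σ_M = (5/ln 10) · (σ_p/p) = 2.1715 × 0.019/0.06886 = 2.1715 × 0.27592 = 0.59916.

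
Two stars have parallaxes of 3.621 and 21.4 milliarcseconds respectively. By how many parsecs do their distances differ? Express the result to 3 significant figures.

229 pc

d_A = 1/0.003621″ = 276.17 pc; d_B = 1/0.02140″ = 46.729 pc.
|d_B − d_A| = |46.729 − 276.17| = 229.44 pc.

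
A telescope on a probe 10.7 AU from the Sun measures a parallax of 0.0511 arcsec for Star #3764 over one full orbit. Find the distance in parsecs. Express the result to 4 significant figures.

With baseline B (in AU) and parallax p (in arcsec), d = B/p parsecs.
d = 10.7 / 0.0511 = 209.39 pc.

209.4 pc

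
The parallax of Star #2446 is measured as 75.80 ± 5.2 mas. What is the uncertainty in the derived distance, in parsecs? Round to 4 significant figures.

d = 1/p, so σ_d = σ_p / p².
σ_d = 0.00520 / (0.07580)² = 0.00520 / 0.0057456 = 0.90504 pc.

0.9050 pc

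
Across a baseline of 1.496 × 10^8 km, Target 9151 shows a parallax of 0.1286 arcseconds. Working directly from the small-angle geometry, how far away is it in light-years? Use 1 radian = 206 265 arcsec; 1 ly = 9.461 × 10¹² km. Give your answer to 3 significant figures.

25.4 ly

θ = 0.1286″ = 0.1286/206265 = 6.2347 × 10^-7 rad.
d = B/θ = (1.496 × 10^8) / (6.2347 × 10^-7) = 2.3995 × 10^14 km = (2.3995 × 10^14) / (9.461 × 10^12) ly = 25.362 ly.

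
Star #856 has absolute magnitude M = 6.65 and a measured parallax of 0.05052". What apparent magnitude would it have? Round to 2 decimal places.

m = 8.13

d = 1/p = 1/0.05052″ = 19.794 pc.
m − M = 5 log₁₀ d − 5 = 5 log₁₀(19.794) − 5 = 6.4827 − 5 = 1.4827.
m = M + (m − M) = 6.65 + 1.4827 = 8.13.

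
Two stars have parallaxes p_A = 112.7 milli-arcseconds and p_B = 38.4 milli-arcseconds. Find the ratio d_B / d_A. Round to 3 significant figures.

Since d = 1/p, d_B/d_A = p_A/p_B.
= 112.7 / 38.4 = 2.9349.

2.93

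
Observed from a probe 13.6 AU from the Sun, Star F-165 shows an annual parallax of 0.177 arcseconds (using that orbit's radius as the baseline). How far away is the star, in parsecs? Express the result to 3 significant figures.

With baseline B (in AU) and parallax p (in arcsec), d = B/p parsecs.
d = 13.6 / 0.177 = 76.836 pc.

76.8 pc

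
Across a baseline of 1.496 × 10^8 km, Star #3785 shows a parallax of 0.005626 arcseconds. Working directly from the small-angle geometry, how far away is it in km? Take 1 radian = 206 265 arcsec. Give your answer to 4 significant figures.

θ = 0.005626″ = 0.005626/206265 = 2.7276 × 10^-8 rad.
d = B/θ = (1.496 × 10^8) / (2.7276 × 10^-8) = 5.4847 × 10^15 km.

5.485 × 10^15 km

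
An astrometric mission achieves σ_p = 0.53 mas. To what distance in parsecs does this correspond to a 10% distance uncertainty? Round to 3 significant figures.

σ_d/d = σ_p/p, so the condition is σ_p/p ≤ 0.10, i.e. p ≥ σ_p/0.10.
p_min = 0.53/0.10 = 5.3 mas = 0.0053 arcsec.
d_max = 1/p_min = 1/0.0053 = 188.68 pc.

189 pc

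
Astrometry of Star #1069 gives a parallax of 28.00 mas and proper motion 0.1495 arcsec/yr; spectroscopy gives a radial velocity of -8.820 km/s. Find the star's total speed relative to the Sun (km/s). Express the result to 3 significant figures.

26.8 km/s

d = 1/p = 1/0.02800″ = 35.714 pc.
v_t = 4.740 μ d = 4.740 × 0.1495 × 35.714 = 25.308 km/s.
v = √(v_r² + v_t²) = √((-8.820)² + 25.308²) = √718.287 = 26.801 km/s.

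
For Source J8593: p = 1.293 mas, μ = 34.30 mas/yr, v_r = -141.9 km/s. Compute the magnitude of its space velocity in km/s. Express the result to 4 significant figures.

d = 1/p = 1/0.001293″ = 773.4 pc.
μ = 34.30 mas/yr = 0.03430 ″/yr.
v_t = 4.740 μ d = 4.740 × 0.03430 × 773.4 = 125.74 km/s.
v = √(v_r² + v_t²) = √((-141.9)² + 125.74²) = √35946.2 = 189.59 km/s.

189.6 km/s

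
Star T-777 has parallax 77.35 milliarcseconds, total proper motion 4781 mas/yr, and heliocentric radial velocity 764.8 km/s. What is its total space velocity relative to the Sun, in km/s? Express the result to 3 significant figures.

d = 1/p = 1/0.07735″ = 12.928 pc.
μ = 4781 mas/yr = 4.781 ″/yr.
v_t = 4.740 μ d = 4.740 × 4.781 × 12.928 = 292.97 km/s.
v = √(v_r² + v_t²) = √(764.8² + 292.97²) = √670750 = 818.99 km/s.

819 km/s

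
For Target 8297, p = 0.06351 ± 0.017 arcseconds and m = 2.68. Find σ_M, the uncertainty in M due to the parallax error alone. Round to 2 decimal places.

σ_M = 0.58 mag

M = m − 5 log₁₀ d + 5 = m + 5 log₁₀ p + 5, so ∂M/∂p = 5/(p ln 10).
σ_M = (5/ln 10) · (σ_p/p) = 2.1715 × 0.017/0.06351 = 2.1715 × 0.26767 = 0.58125.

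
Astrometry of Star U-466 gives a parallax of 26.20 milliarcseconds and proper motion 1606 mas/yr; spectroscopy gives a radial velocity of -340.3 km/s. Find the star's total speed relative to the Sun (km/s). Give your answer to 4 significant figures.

447.5 km/s

d = 1/p = 1/0.02620″ = 38.168 pc.
μ = 1606 mas/yr = 1.606 ″/yr.
v_t = 4.740 μ d = 4.740 × 1.606 × 38.168 = 290.55 km/s.
v = √(v_r² + v_t²) = √((-340.3)² + 290.55²) = √200223 = 447.46 km/s.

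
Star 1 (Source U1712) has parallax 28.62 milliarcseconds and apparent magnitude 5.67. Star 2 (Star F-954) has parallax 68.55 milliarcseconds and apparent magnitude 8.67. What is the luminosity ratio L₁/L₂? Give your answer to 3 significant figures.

L₁/L₂ = 90.9

d₁ = 1/p₁ = 1/0.02862″ = 34.941 pc; d₂ = 1/p₂ = 1/0.06855″ = 14.588 pc.
M₁ = m₁ − 5 log₁₀ d₁ + 5 = 5.67 − 7.7167 + 5 = 2.9533.
M₂ = 8.67 − 5.8200 + 5 = 7.8500.
L₁/L₂ = 10^(0.4(M₂ − M₁)) = 10^(0.4 × 4.8967) = 10^1.95868 = 90.924.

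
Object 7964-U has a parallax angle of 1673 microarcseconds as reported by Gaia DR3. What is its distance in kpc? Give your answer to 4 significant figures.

p = 1673 microarcseconds = 0.001673 arcsec.
d = 1/p = 1/0.001673 = 597.73 pc.
= 0.59773 kpc.

0.5977 kpc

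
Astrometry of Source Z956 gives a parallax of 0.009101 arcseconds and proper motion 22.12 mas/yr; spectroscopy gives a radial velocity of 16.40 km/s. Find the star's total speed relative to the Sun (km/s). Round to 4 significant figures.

20.04 km/s

d = 1/p = 1/0.009101″ = 109.88 pc.
μ = 22.12 mas/yr = 0.02212 ″/yr.
v_t = 4.740 μ d = 4.740 × 0.02212 × 109.88 = 11.521 km/s.
v = √(v_r² + v_t²) = √(16.40² + 11.521²) = √401.693 = 20.042 km/s.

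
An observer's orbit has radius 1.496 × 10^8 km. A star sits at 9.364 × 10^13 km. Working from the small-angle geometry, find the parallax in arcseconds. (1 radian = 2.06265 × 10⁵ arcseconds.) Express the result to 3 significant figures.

0.330 arcsec

θ ≈ B/d = (1.496 × 10^8) / (9.364 × 10^13) = 1.5976 × 10^-6 rad.
In arcseconds: 1.5976 × 10^-6 × 206265 = 0.32953″.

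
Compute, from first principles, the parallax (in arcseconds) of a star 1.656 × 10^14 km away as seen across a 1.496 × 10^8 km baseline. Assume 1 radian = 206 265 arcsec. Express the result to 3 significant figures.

θ ≈ B/d = (1.496 × 10^8) / (1.656 × 10^14) = 9.0338 × 10^-7 rad.
In arcseconds: 9.0338 × 10^-7 × 206265 = 0.18634″.

0.186 arcsec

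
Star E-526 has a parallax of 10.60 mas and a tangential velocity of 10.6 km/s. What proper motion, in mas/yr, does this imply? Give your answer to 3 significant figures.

23.7 mas/yr

d = 1/p = 1/0.01060″ = 94.34 pc.
μ = v_t / (4.74 d) = 10.6 / (4.74 × 94.34) = 10.6 / 447.17 = 0.023705 ″/yr = 23.705 mas/yr.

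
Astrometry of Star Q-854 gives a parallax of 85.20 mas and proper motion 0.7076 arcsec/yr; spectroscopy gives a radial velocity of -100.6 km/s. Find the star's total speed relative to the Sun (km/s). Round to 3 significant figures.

d = 1/p = 1/0.08520″ = 11.737 pc.
v_t = 4.740 μ d = 4.740 × 0.7076 × 11.737 = 39.366 km/s.
v = √(v_r² + v_t²) = √((-100.6)² + 39.366²) = √11670 = 108.03 km/s.

108 km/s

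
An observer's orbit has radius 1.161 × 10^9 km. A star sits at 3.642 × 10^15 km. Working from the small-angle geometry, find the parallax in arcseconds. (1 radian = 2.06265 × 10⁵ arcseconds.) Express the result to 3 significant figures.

0.0658 arcsec

θ ≈ B/d = (1.161 × 10^9) / (3.642 × 10^15) = 3.1878 × 10^-7 rad.
In arcseconds: 3.1878 × 10^-7 × 206265 = 0.065753″.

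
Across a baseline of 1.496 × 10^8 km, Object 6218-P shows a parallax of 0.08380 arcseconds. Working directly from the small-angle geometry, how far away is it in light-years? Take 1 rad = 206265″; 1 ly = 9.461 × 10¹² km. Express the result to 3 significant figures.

θ = 0.08380″ = 0.08380/206265 = 4.0627 × 10^-7 rad.
d = B/θ = (1.496 × 10^8) / (4.0627 × 10^-7) = 3.6823 × 10^14 km = (3.6823 × 10^14) / (9.461 × 10^12) ly = 38.921 ly.

38.9 ly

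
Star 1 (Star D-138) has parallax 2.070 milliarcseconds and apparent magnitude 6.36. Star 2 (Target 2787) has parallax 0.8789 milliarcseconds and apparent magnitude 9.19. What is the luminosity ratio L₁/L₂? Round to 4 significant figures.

d₁ = 1/p₁ = 1/0.002070″ = 483.09 pc; d₂ = 1/p₂ = 1/0.0008789″ = 1137.8 pc.
M₁ = m₁ − 5 log₁₀ d₁ + 5 = 6.36 − 13.4201 + 5 = -2.0601.
M₂ = 9.19 − 15.2803 + 5 = -1.0903.
L₁/L₂ = 10^(0.4(M₂ − M₁)) = 10^(0.4 × 0.9698) = 10^0.38792 = 2.443.

L₁/L₂ = 2.443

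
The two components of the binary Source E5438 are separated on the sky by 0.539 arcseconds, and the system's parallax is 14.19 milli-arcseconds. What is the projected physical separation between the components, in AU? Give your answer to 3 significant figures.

38.0 AU

d = 1/p = 1/0.01419″ = 70.472 pc.
At distance d (pc), an angle of θ arcsec spans θ·d AU: s = 0.539 × 70.472 = 37.984 AU.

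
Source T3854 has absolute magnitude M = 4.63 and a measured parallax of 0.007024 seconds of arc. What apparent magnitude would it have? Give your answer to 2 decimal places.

d = 1/p = 1/0.007024″ = 142.37 pc.
m − M = 5 log₁₀ d − 5 = 5 log₁₀(142.37) − 5 = 10.7671 − 5 = 5.7671.
m = M + (m − M) = 4.63 + 5.7671 = 10.40.

m = 10.40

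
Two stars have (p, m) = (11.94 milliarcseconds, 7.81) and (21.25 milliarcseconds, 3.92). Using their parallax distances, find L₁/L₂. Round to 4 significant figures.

L₁/L₂ = 0.08805

d₁ = 1/p₁ = 1/0.01194″ = 83.752 pc; d₂ = 1/p₂ = 1/0.02125″ = 47.059 pc.
M₁ = m₁ − 5 log₁₀ d₁ + 5 = 7.81 − 9.6150 + 5 = 3.1950.
M₂ = 3.92 − 8.3632 + 5 = 0.5568.
L₁/L₂ = 10^(0.4(M₂ − M₁)) = 10^(0.4 × (-2.6382)) = 10^(-1.05528) = 0.088048.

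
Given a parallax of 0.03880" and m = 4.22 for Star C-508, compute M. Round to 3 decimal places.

d = 1/p = 1/0.03880″ = 25.773 pc.
m − M = 5 log₁₀(25.773) − 5 = 7.0558 − 5 = 2.0558.
M = m − (m − M) = 4.22 − 2.0558 = 2.164.

M = 2.164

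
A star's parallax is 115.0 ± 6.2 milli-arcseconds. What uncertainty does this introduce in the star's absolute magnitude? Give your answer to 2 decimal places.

M = m − 5 log₁₀ d + 5 = m + 5 log₁₀ p + 5, so ∂M/∂p = 5/(p ln 10).
σ_M = (5/ln 10) · (σ_p/p) = 2.1715 × 6.2/115.0 = 2.1715 × 0.053913 = 0.11707.

σ_M = 0.12 mag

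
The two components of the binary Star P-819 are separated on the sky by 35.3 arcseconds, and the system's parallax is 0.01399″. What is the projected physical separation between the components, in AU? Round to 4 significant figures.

2523 AU

d = 1/p = 1/0.01399″ = 71.48 pc.
At distance d (pc), an angle of θ arcsec spans θ·d AU: s = 35.3 × 71.48 = 2523.2 AU.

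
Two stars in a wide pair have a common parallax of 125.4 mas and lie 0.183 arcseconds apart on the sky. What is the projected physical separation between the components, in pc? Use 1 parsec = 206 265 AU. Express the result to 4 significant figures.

d = 1/p = 1/0.1254″ = 7.9745 pc.
At distance d (pc), an angle of θ arcsec spans θ·d AU: s = 0.183 × 7.9745 = 1.4593 AU.
= 1.4593 / 206265 = 7.0749 × 10^-6 pc.

7.075 × 10^-6 pc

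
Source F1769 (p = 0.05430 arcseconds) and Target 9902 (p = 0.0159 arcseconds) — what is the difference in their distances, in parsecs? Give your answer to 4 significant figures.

44.48 pc

d_A = 1/0.05430″ = 18.416 pc; d_B = 1/0.01590″ = 62.893 pc.
|d_B − d_A| = |62.893 − 18.416| = 44.477 pc.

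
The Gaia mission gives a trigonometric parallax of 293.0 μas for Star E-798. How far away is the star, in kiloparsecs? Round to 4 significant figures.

p = 293.0 μas = 0.0002930 arcsec.
d = 1/p = 1/0.0002930 = 3413 pc.
= 3.413 kpc.

3.413 kpc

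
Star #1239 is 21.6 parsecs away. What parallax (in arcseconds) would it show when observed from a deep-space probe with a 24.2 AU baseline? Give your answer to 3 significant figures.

1.12 arcsec

p (arcsec) = B (AU) / d (pc).
p = 24.2 / 21.6 = 1.1204 arcsec.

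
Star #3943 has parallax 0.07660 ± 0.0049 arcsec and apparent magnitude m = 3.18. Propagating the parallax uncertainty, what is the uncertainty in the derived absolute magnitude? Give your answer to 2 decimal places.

σ_M = 0.14 mag

M = m − 5 log₁₀ d + 5 = m + 5 log₁₀ p + 5, so ∂M/∂p = 5/(p ln 10).
σ_M = (5/ln 10) · (σ_p/p) = 2.1715 × 0.0049/0.07660 = 2.1715 × 0.063969 = 0.13891.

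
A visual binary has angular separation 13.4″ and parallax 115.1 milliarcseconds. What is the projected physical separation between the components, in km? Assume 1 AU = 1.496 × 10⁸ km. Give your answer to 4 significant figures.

d = 1/p = 1/0.1151″ = 8.6881 pc.
At distance d (pc), an angle of θ arcsec spans θ·d AU: s = 13.4 × 8.6881 = 116.42 AU.
= 116.42 × 1.496 × 10⁸ km = 1.7416 × 10^10 km.

1.742 × 10^10 km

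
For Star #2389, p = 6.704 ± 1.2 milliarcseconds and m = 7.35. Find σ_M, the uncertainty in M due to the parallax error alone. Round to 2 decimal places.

σ_M = 0.39 mag

M = m − 5 log₁₀ d + 5 = m + 5 log₁₀ p + 5, so ∂M/∂p = 5/(p ln 10).
σ_M = (5/ln 10) · (σ_p/p) = 2.1715 × 1.2/6.704 = 2.1715 × 0.179 = 0.3887.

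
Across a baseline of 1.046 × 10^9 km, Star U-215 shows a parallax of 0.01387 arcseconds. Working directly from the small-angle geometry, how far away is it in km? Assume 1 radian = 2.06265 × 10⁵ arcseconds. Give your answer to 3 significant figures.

1.56 × 10^16 km

θ = 0.01387″ = 0.01387/206265 = 6.7244 × 10^-8 rad.
d = B/θ = (1.046 × 10^9) / (6.7244 × 10^-8) = 1.5555 × 10^16 km.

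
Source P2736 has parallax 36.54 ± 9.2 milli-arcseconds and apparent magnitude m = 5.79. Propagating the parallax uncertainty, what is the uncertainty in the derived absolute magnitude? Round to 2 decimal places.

M = m − 5 log₁₀ d + 5 = m + 5 log₁₀ p + 5, so ∂M/∂p = 5/(p ln 10).
σ_M = (5/ln 10) · (σ_p/p) = 2.1715 × 9.2/36.54 = 2.1715 × 0.25178 = 0.54674.

σ_M = 0.55 mag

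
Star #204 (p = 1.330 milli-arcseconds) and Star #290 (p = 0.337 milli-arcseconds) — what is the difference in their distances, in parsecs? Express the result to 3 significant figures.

d_A = 1/0.001330″ = 751.88 pc; d_B = 1/0.0003370″ = 2967.4 pc.
|d_B − d_A| = |2967.4 − 751.88| = 2215.5 pc.

2220 pc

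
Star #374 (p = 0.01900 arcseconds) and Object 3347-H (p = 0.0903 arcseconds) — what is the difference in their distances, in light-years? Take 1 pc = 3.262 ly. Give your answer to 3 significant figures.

136 ly

d_A = 1/0.01900″ = 52.632 pc; d_B = 1/0.09030″ = 11.074 pc.
|d_B − d_A| = |11.074 − 52.632| = 41.558 pc = 41.558 × 3.262 ly = 135.56 ly.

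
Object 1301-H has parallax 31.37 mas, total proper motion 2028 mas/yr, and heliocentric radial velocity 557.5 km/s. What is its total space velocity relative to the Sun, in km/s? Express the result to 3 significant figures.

636 km/s

d = 1/p = 1/0.03137″ = 31.878 pc.
μ = 2028 mas/yr = 2.028 ″/yr.
v_t = 4.740 μ d = 4.740 × 2.028 × 31.878 = 306.43 km/s.
v = √(v_r² + v_t²) = √(557.5² + 306.43²) = √404706 = 636.17 km/s.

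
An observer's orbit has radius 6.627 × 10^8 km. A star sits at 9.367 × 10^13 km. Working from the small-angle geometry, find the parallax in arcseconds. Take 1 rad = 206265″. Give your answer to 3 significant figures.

1.46 arcsec

θ ≈ B/d = (6.627 × 10^8) / (9.367 × 10^13) = 7.0748 × 10^-6 rad.
In arcseconds: 7.0748 × 10^-6 × 206265 = 1.4593″.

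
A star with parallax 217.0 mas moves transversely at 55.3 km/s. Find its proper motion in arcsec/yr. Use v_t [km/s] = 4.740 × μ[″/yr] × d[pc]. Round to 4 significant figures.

2.532 arcsec/yr

d = 1/p = 1/0.2170″ = 4.6083 pc.
μ = v_t / (4.74 d) = 55.3 / (4.74 × 4.6083) = 55.3 / 21.843 = 2.5317 ″/yr.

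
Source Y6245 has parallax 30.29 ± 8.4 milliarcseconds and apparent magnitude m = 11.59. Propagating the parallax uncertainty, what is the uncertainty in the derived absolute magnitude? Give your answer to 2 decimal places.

M = m − 5 log₁₀ d + 5 = m + 5 log₁₀ p + 5, so ∂M/∂p = 5/(p ln 10).
σ_M = (5/ln 10) · (σ_p/p) = 2.1715 × 8.4/30.29 = 2.1715 × 0.27732 = 0.6022.

σ_M = 0.60 mag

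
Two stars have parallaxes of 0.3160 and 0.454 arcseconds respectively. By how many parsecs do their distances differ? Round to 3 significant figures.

0.962 pc

d_A = 1/0.3160″ = 3.1646 pc; d_B = 1/0.4540″ = 2.2026 pc.
|d_B − d_A| = |2.2026 − 3.1646| = 0.962 pc.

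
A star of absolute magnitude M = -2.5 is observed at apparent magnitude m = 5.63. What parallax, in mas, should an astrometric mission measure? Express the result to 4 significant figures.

2.366 mas

m − M = 5.63 − (-2.5) = 8.13.
d = 10^((m−M)/5 + 1) = 10^2.626 = 422.67 pc.
p = 1/d = 1/422.67 = 0.0023659 arcsec = 2.3659 mas.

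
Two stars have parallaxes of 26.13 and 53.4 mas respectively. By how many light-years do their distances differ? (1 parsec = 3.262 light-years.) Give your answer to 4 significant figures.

d_A = 1/0.02613″ = 38.27 pc; d_B = 1/0.05340″ = 18.727 pc.
|d_B − d_A| = |18.727 − 38.27| = 19.543 pc = 19.543 × 3.262 ly = 63.749 ly.

63.75 ly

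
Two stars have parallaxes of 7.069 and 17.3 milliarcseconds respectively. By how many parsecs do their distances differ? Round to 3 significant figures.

83.7 pc

d_A = 1/0.007069″ = 141.46 pc; d_B = 1/0.01730″ = 57.803 pc.
|d_B − d_A| = |57.803 − 141.46| = 83.657 pc.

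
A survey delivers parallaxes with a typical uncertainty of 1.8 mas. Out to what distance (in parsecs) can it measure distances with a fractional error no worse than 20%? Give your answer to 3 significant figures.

111 pc

σ_d/d = σ_p/p, so the condition is σ_p/p ≤ 0.20, i.e. p ≥ σ_p/0.20.
p_min = 1.8/0.20 = 9 mas = 0.009 arcsec.
d_max = 1/p_min = 1/0.009 = 111.11 pc.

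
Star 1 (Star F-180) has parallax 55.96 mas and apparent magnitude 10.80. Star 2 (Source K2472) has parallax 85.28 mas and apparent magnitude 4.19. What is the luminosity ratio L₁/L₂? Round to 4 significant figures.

d₁ = 1/p₁ = 1/0.05596″ = 17.87 pc; d₂ = 1/p₂ = 1/0.08528″ = 11.726 pc.
M₁ = m₁ − 5 log₁₀ d₁ + 5 = 10.80 − 6.2606 + 5 = 9.5394.
M₂ = 4.19 − 5.3457 + 5 = 3.8443.
L₁/L₂ = 10^(0.4(M₂ − M₁)) = 10^(0.4 × (-5.6951)) = 10^(-2.27804) = 0.0052718.

L₁/L₂ = 0.005272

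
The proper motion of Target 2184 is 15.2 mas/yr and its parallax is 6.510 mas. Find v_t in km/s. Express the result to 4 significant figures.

d = 1/p = 1/0.006510″ = 153.61 pc.
μ = 15.2 mas/yr = 0.0152 ″/yr.
v_t = 4.74 × μ × d = 4.74 × 0.0152 × 153.61 = 11.067 km/s.

11.07 km/s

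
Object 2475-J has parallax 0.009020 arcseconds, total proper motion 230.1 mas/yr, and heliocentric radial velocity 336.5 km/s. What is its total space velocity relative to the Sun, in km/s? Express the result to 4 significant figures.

d = 1/p = 1/0.009020″ = 110.86 pc.
μ = 230.1 mas/yr = 0.2301 ″/yr.
v_t = 4.740 μ d = 4.740 × 0.2301 × 110.86 = 120.91 km/s.
v = √(v_r² + v_t²) = √(336.5² + 120.91²) = √127851 = 357.56 km/s.

357.6 km/s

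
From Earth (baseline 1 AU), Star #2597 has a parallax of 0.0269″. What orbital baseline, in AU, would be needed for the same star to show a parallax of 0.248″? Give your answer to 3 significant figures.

9.22 AU

Parallax scales linearly with baseline: p ∝ B, so B = p_target / p_Earth × 1 AU.
B = 0.248 / 0.0269 = 9.2193 AU.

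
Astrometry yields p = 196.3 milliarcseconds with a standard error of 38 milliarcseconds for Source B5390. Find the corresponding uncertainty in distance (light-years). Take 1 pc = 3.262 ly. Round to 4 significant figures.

3.217 ly

d = 1/p, so σ_d = σ_p / p².
σ_d = 0.0380 / (0.1963)² = 0.0380 / 0.038534 = 0.98614 pc = 0.98614 × 3.262 ly = 3.2168 ly.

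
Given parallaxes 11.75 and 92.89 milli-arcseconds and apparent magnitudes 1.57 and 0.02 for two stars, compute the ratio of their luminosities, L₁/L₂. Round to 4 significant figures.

d₁ = 1/p₁ = 1/0.01175″ = 85.106 pc; d₂ = 1/p₂ = 1/0.09289″ = 10.765 pc.
M₁ = m₁ − 5 log₁₀ d₁ + 5 = 1.57 − 9.6498 + 5 = -3.0798.
M₂ = 0.02 − 5.1601 + 5 = -0.1401.
L₁/L₂ = 10^(0.4(M₂ − M₁)) = 10^(0.4 × 2.9397) = 10^1.17588 = 14.993.

L₁/L₂ = 14.99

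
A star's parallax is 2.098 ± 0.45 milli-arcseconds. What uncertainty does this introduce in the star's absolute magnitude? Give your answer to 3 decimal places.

σ_M = 0.466 mag

M = m − 5 log₁₀ d + 5 = m + 5 log₁₀ p + 5, so ∂M/∂p = 5/(p ln 10).
σ_M = (5/ln 10) · (σ_p/p) = 2.1715 × 0.45/2.098 = 2.1715 × 0.21449 = 0.46577.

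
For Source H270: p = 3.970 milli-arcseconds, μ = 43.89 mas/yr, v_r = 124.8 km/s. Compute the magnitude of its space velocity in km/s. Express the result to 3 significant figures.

135 km/s

d = 1/p = 1/0.003970″ = 251.89 pc.
μ = 43.89 mas/yr = 0.04389 ″/yr.
v_t = 4.740 μ d = 4.740 × 0.04389 × 251.89 = 52.403 km/s.
v = √(v_r² + v_t²) = √(124.8² + 52.403²) = √18321.1 = 135.36 km/s.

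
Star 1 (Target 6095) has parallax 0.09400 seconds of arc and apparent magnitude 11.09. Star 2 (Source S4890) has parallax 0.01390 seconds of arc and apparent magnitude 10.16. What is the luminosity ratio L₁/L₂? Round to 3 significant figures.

d₁ = 1/p₁ = 1/0.09400″ = 10.638 pc; d₂ = 1/p₂ = 1/0.01390″ = 71.942 pc.
M₁ = m₁ − 5 log₁₀ d₁ + 5 = 11.09 − 5.1343 + 5 = 10.9557.
M₂ = 10.16 − 9.2849 + 5 = 5.8751.
L₁/L₂ = 10^(0.4(M₂ − M₁)) = 10^(0.4 × (-5.0806)) = 10^(-2.03224) = 0.0092845.

L₁/L₂ = 0.00928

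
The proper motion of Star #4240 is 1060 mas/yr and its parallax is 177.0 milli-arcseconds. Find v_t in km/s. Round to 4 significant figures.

d = 1/p = 1/0.1770″ = 5.6497 pc.
μ = 1060 mas/yr = 1.06 ″/yr.
v_t = 4.74 × μ × d = 4.74 × 1.06 × 5.6497 = 28.386 km/s.

28.39 km/s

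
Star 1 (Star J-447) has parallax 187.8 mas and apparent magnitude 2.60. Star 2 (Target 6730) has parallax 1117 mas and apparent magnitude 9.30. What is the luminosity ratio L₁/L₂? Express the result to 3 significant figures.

L₁/L₂ = 16900

d₁ = 1/p₁ = 1/0.1878″ = 5.3248 pc; d₂ = 1/p₂ = 1/1.117″ = 0.89526 pc.
M₁ = m₁ − 5 log₁₀ d₁ + 5 = 2.60 − 3.6315 + 5 = 3.9685.
M₂ = 9.30 − (-0.2403) + 5 = 14.5403.
L₁/L₂ = 10^(0.4(M₂ − M₁)) = 10^(0.4 × 10.5718) = 10^4.22872 = 16932.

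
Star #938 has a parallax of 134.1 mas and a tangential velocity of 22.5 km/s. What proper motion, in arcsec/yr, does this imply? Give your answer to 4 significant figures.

0.6366 arcsec/yr

d = 1/p = 1/0.1341″ = 7.4571 pc.
μ = v_t / (4.74 d) = 22.5 / (4.74 × 7.4571) = 22.5 / 35.347 = 0.63655 ″/yr.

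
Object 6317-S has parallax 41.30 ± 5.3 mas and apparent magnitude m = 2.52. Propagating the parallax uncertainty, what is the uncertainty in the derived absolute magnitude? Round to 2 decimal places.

M = m − 5 log₁₀ d + 5 = m + 5 log₁₀ p + 5, so ∂M/∂p = 5/(p ln 10).
σ_M = (5/ln 10) · (σ_p/p) = 2.1715 × 5.3/41.30 = 2.1715 × 0.12833 = 0.27867.

σ_M = 0.28 mag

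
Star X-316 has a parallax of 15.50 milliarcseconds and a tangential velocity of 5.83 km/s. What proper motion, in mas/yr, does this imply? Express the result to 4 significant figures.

d = 1/p = 1/0.01550″ = 64.516 pc.
μ = v_t / (4.74 d) = 5.83 / (4.74 × 64.516) = 5.83 / 305.81 = 0.019064 ″/yr = 19.064 mas/yr.

19.06 mas/yr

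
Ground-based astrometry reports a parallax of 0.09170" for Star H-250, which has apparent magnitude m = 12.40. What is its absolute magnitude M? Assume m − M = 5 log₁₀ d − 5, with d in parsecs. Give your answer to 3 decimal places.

M = 12.212

d = 1/p = 1/0.09170″ = 10.905 pc.
m − M = 5 log₁₀(10.905) − 5 = 5.1881 − 5 = 0.1881.
M = m − (m − M) = 12.40 − 0.1881 = 12.212.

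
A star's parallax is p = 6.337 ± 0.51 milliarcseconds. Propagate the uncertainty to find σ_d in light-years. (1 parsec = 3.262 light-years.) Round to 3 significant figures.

d = 1/p, so σ_d = σ_p / p².
σ_d = 0.000510 / (0.006337)² = 0.000510 / 0.000040158 = 12.7 pc = 12.7 × 3.262 ly = 41.427 ly.

41.4 ly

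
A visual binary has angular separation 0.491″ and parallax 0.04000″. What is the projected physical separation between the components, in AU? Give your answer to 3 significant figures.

d = 1/p = 1/0.04000″ = 25 pc.
At distance d (pc), an angle of θ arcsec spans θ·d AU: s = 0.491 × 25 = 12.275 AU.

12.3 AU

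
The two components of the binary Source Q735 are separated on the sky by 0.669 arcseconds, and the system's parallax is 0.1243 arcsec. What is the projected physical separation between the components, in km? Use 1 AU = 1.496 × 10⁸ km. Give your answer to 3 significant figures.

d = 1/p = 1/0.1243″ = 8.0451 pc.
At distance d (pc), an angle of θ arcsec spans θ·d AU: s = 0.669 × 8.0451 = 5.3822 AU.
= 5.3822 × 1.496 × 10⁸ km = 8.0518 × 10^8 km.

8.05 × 10^8 km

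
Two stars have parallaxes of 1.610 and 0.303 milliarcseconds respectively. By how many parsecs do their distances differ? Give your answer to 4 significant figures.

d_A = 1/0.001610″ = 621.12 pc; d_B = 1/0.0003030″ = 3300.3 pc.
|d_B − d_A| = |3300.3 − 621.12| = 2679.2 pc.

2679 pc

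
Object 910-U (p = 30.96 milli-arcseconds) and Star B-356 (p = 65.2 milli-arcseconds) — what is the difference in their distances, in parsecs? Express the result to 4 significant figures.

d_A = 1/0.03096″ = 32.3 pc; d_B = 1/0.06520″ = 15.337 pc.
|d_B − d_A| = |15.337 − 32.3| = 16.963 pc.

16.96 pc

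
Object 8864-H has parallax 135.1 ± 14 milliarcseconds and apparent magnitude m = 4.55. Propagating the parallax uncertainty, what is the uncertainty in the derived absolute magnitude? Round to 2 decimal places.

σ_M = 0.23 mag

M = m − 5 log₁₀ d + 5 = m + 5 log₁₀ p + 5, so ∂M/∂p = 5/(p ln 10).
σ_M = (5/ln 10) · (σ_p/p) = 2.1715 × 14/135.1 = 2.1715 × 0.10363 = 0.22503.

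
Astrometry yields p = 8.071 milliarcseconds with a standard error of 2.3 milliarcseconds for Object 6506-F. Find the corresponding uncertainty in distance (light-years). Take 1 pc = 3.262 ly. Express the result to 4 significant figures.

d = 1/p, so σ_d = σ_p / p².
σ_d = 0.00230 / (0.008071)² = 0.00230 / 0.000065141 = 35.308 pc = 35.308 × 3.262 ly = 115.17 ly.

115.2 ly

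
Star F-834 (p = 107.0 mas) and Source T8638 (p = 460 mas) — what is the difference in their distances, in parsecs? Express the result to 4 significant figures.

d_A = 1/0.1070″ = 9.3458 pc; d_B = 1/0.4600″ = 2.1739 pc.
|d_B − d_A| = |2.1739 − 9.3458| = 7.1719 pc.

7.172 pc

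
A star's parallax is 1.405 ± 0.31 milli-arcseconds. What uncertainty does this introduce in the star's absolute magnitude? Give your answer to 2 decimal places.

σ_M = 0.48 mag

M = m − 5 log₁₀ d + 5 = m + 5 log₁₀ p + 5, so ∂M/∂p = 5/(p ln 10).
σ_M = (5/ln 10) · (σ_p/p) = 2.1715 × 0.31/1.405 = 2.1715 × 0.22064 = 0.47912.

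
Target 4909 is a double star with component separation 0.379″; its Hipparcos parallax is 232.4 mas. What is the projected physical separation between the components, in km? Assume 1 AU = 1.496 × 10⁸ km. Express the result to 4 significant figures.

d = 1/p = 1/0.2324″ = 4.3029 pc.
At distance d (pc), an angle of θ arcsec spans θ·d AU: s = 0.379 × 4.3029 = 1.6308 AU.
= 1.6308 × 1.496 × 10⁸ km = 2.4397 × 10^8 km.

2.440 × 10^8 km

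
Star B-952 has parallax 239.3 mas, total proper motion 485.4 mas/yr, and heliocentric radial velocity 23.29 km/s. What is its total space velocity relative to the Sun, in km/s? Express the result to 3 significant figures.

25.2 km/s

d = 1/p = 1/0.2393″ = 4.1789 pc.
μ = 485.4 mas/yr = 0.4854 ″/yr.
v_t = 4.740 μ d = 4.740 × 0.4854 × 4.1789 = 9.6148 km/s.
v = √(v_r² + v_t²) = √(23.29² + 9.6148²) = √634.868 = 25.197 km/s.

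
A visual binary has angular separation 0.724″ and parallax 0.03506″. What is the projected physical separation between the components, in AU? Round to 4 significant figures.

d = 1/p = 1/0.03506″ = 28.523 pc.
At distance d (pc), an angle of θ arcsec spans θ·d AU: s = 0.724 × 28.523 = 20.651 AU.

20.65 AU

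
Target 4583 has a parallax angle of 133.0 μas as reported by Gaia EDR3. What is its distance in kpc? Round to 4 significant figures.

p = 133.0 μas = 0.0001330 arcsec.
d = 1/p = 1/0.0001330 = 7518.8 pc.
= 7.5188 kpc.

7.519 kpc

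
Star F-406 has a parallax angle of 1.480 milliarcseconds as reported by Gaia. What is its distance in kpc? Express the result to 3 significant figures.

p = 1.480 milliarcseconds = 0.001480 arcsec.
d = 1/p = 1/0.001480 = 675.68 pc.
= 0.67568 kpc.

0.676 kpc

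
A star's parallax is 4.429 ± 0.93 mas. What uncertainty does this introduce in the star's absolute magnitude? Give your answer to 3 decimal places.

σ_M = 0.456 mag

M = m − 5 log₁₀ d + 5 = m + 5 log₁₀ p + 5, so ∂M/∂p = 5/(p ln 10).
σ_M = (5/ln 10) · (σ_p/p) = 2.1715 × 0.93/4.429 = 2.1715 × 0.20998 = 0.45597.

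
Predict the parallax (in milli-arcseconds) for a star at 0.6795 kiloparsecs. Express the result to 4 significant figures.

d = 0.6795 kpc = 679.5 pc.
p = 1/d = 1/679.5 = 0.0014717 arcsec.
= 0.0014717 × 1000 = 1.4717 mas.

1.472 mas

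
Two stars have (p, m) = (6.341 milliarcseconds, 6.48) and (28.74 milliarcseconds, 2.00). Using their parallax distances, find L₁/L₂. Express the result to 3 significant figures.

L₁/L₂ = 0.332

d₁ = 1/p₁ = 1/0.006341″ = 157.7 pc; d₂ = 1/p₂ = 1/0.02874″ = 34.795 pc.
M₁ = m₁ − 5 log₁₀ d₁ + 5 = 6.48 − 10.9892 + 5 = 0.4908.
M₂ = 2.00 − 7.7076 + 5 = -0.7076.
L₁/L₂ = 10^(0.4(M₂ − M₁)) = 10^(0.4 × (-1.1984)) = 10^(-0.47936) = 0.33162.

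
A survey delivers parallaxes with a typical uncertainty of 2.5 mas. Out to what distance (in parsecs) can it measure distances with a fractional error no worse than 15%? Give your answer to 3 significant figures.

σ_d/d = σ_p/p, so the condition is σ_p/p ≤ 0.15, i.e. p ≥ σ_p/0.15.
p_min = 2.5/0.15 = 16.667 mas = 0.016667 arcsec.
d_max = 1/p_min = 1/0.016667 = 59.999 pc.

60.0 pc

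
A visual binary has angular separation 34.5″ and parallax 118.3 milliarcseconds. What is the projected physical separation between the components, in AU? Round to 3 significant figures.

d = 1/p = 1/0.1183″ = 8.4531 pc.
At distance d (pc), an angle of θ arcsec spans θ·d AU: s = 34.5 × 8.4531 = 291.63 AU.

292 AU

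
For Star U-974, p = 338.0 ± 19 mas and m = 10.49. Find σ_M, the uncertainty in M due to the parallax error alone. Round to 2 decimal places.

σ_M = 0.12 mag

M = m − 5 log₁₀ d + 5 = m + 5 log₁₀ p + 5, so ∂M/∂p = 5/(p ln 10).
σ_M = (5/ln 10) · (σ_p/p) = 2.1715 × 19/338.0 = 2.1715 × 0.056213 = 0.12207.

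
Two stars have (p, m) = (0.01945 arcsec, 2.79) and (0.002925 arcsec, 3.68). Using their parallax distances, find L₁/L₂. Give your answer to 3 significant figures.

L₁/L₂ = 0.0513

d₁ = 1/p₁ = 1/0.01945″ = 51.414 pc; d₂ = 1/p₂ = 1/0.002925″ = 341.88 pc.
M₁ = m₁ − 5 log₁₀ d₁ + 5 = 2.79 − 8.5554 + 5 = -0.7654.
M₂ = 3.68 − 12.6694 + 5 = -3.9894.
L₁/L₂ = 10^(0.4(M₂ − M₁)) = 10^(0.4 × (-3.2240)) = 10^(-1.28960) = 0.051333.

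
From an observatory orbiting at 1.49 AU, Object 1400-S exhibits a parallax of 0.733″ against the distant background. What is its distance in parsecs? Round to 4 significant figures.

With baseline B (in AU) and parallax p (in arcsec), d = B/p parsecs.
d = 1.49 / 0.733 = 2.0327 pc.

2.033 pc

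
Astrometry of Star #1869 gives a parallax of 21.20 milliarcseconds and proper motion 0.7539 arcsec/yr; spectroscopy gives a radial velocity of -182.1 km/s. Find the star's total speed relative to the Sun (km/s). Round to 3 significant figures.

248 km/s

d = 1/p = 1/0.02120″ = 47.17 pc.
v_t = 4.740 μ d = 4.740 × 0.7539 × 47.17 = 168.56 km/s.
v = √(v_r² + v_t²) = √((-182.1)² + 168.56²) = √61572.9 = 248.14 km/s.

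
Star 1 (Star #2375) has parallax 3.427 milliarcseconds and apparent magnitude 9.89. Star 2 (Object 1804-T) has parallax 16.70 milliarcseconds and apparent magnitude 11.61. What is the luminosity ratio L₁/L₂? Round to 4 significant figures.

L₁/L₂ = 115.8

d₁ = 1/p₁ = 1/0.003427″ = 291.8 pc; d₂ = 1/p₂ = 1/0.01670″ = 59.88 pc.
M₁ = m₁ − 5 log₁₀ d₁ + 5 = 9.89 − 12.3254 + 5 = 2.5646.
M₂ = 11.61 − 8.8864 + 5 = 7.7236.
L₁/L₂ = 10^(0.4(M₂ − M₁)) = 10^(0.4 × 5.1590) = 10^2.06360 = 115.77.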